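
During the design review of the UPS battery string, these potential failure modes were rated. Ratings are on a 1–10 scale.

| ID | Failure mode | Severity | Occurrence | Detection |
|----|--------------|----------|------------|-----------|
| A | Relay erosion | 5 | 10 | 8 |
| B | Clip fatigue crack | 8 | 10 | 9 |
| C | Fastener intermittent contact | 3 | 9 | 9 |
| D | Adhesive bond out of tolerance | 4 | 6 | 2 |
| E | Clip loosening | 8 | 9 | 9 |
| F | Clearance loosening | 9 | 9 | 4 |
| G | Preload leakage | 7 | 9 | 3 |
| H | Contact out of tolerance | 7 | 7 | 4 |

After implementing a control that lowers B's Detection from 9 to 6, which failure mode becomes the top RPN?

RPN = Severity × Occurrence × Detection:
  A: 5 × 10 × 8 = 400
  B: 8 × 10 × 9 = 720
  C: 3 × 9 × 9 = 243
  D: 4 × 6 × 2 = 48
  E: 8 × 9 × 9 = 648
  F: 9 × 9 × 4 = 324
  G: 7 × 9 × 3 = 189
  H: 7 × 7 × 4 = 196
After action: B → 8 × 10 × 6 = 480.
Revised RPNs: E=648, B=480, A=400, F=324, C=243, H=196, G=189, D=48.
Highest is now E (648).

E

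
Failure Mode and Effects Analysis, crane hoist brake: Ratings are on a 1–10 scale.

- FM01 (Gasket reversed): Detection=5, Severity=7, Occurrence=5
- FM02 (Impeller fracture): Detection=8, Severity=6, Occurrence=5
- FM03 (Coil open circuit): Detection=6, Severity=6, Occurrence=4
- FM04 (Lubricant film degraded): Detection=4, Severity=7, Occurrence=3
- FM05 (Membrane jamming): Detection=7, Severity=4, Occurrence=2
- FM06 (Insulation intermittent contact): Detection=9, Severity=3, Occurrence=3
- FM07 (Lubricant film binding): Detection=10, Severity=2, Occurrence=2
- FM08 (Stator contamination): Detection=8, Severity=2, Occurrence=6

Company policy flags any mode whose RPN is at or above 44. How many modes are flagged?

RPN = Severity × Occurrence × Detection:
  FM01: 7 × 5 × 5 = 175
  FM02: 6 × 5 × 8 = 240
  FM03: 6 × 4 × 6 = 144
  FM04: 7 × 3 × 4 = 84
  FM05: 4 × 2 × 7 = 56
  FM06: 3 × 3 × 9 = 81
  FM07: 2 × 2 × 10 = 40
  FM08: 2 × 6 × 8 = 96
Modes with RPN ≥ 44: FM01 (175), FM02 (240), FM03 (144), FM04 (84), FM05 (56), FM06 (81), FM08 (96) → 7.

7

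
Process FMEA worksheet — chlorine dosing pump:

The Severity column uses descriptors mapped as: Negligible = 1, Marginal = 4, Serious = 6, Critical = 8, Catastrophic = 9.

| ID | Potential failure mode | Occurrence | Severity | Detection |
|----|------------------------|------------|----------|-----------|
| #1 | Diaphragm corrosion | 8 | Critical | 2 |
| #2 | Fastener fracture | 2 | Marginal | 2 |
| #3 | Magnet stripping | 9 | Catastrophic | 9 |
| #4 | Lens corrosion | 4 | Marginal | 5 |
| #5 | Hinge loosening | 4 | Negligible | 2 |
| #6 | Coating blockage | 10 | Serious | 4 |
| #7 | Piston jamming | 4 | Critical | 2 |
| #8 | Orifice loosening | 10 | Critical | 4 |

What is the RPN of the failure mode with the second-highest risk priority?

320

RPN = Severity × Occurrence × Detection:
  #1: 8 × 8 × 2 = 128
  #2: 4 × 2 × 2 = 16
  #3: 9 × 9 × 9 = 729
  #4: 4 × 4 × 5 = 80
  #5: 1 × 4 × 2 = 8
  #6: 6 × 10 × 4 = 240
  #7: 8 × 4 × 2 = 64
  #8: 8 × 10 × 4 = 320
Sorted descending: 729, 320, 240, 128, 80, 64, 16, 8.
The second-highest RPN is 320 (#8).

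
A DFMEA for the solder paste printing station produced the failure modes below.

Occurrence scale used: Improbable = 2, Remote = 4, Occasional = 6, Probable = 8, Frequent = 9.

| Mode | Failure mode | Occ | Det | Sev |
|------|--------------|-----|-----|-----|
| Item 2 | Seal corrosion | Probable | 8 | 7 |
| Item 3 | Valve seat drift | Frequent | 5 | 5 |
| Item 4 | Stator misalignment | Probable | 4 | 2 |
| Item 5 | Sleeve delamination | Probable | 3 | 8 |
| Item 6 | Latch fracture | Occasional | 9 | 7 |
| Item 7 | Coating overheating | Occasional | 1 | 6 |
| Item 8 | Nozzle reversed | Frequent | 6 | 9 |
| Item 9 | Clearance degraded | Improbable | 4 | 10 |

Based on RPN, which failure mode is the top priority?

Item 8

RPN = Severity × Occurrence × Detection:
  Item 2: 7 × 8 × 8 = 448
  Item 3: 5 × 9 × 5 = 225
  Item 4: 2 × 8 × 4 = 64
  Item 5: 8 × 8 × 3 = 192
  Item 6: 7 × 6 × 9 = 378
  Item 7: 6 × 6 × 1 = 36
  Item 8: 9 × 9 × 6 = 486
  Item 9: 10 × 2 × 4 = 80
Highest RPN is 486 → Item 8.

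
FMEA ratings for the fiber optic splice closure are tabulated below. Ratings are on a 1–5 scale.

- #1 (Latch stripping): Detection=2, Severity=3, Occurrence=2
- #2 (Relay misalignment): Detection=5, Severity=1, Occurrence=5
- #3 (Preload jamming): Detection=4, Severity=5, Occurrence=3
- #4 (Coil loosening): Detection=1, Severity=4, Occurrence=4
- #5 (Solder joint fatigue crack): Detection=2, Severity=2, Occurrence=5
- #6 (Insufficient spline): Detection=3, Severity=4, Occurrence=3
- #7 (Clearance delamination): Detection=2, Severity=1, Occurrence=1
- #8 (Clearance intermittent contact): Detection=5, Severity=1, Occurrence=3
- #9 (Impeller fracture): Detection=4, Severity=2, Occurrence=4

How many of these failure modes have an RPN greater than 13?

7

RPN = Severity × Occurrence × Detection:
  #1: 3 × 2 × 2 = 12
  #2: 1 × 5 × 5 = 25
  #3: 5 × 3 × 4 = 60
  #4: 4 × 4 × 1 = 16
  #5: 2 × 5 × 2 = 20
  #6: 4 × 3 × 3 = 36
  #7: 1 × 1 × 2 = 2
  #8: 1 × 3 × 5 = 15
  #9: 2 × 4 × 4 = 32
Modes with RPN > 13: #2 (25), #3 (60), #4 (16), #5 (20), #6 (36), #8 (15), #9 (32) → 7.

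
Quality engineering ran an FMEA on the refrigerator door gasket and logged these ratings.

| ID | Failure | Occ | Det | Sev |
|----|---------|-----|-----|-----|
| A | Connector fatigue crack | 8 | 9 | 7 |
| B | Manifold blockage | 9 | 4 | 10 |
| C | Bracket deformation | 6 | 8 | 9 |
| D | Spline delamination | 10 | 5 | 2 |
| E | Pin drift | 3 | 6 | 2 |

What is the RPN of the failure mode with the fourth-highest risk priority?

100

RPN = Severity × Occurrence × Detection:
  A: 7 × 8 × 9 = 504
  B: 10 × 9 × 4 = 360
  C: 9 × 6 × 8 = 432
  D: 2 × 10 × 5 = 100
  E: 2 × 3 × 6 = 36
Sorted descending: 504, 432, 360, 100, 36.
The fourth-highest RPN is 100 (D).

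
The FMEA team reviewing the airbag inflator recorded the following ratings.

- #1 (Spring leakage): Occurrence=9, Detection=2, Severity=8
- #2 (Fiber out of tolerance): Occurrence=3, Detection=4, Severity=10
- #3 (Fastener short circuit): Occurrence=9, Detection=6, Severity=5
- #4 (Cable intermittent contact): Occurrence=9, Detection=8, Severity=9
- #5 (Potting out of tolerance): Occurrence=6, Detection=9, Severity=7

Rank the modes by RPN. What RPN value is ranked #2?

378

RPN = Severity × Occurrence × Detection:
  #1: 8 × 9 × 2 = 144
  #2: 10 × 3 × 4 = 120
  #3: 5 × 9 × 6 = 270
  #4: 9 × 9 × 8 = 648
  #5: 7 × 6 × 9 = 378
Sorted descending: 648, 378, 270, 144, 120.
The second-highest RPN is 378 (#5).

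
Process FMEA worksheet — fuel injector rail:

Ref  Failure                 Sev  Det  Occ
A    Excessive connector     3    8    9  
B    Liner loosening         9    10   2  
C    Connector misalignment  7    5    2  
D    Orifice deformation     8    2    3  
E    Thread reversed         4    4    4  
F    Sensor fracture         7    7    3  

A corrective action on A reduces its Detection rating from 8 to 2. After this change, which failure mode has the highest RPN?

B

RPN = Severity × Occurrence × Detection:
  A: 3 × 9 × 8 = 216
  B: 9 × 2 × 10 = 180
  C: 7 × 2 × 5 = 70
  D: 8 × 3 × 2 = 48
  E: 4 × 4 × 4 = 64
  F: 7 × 3 × 7 = 147
After action: A → 3 × 9 × 2 = 54.
Revised RPNs: B=180, F=147, C=70, E=64, A=54, D=48.
Highest is now B (180).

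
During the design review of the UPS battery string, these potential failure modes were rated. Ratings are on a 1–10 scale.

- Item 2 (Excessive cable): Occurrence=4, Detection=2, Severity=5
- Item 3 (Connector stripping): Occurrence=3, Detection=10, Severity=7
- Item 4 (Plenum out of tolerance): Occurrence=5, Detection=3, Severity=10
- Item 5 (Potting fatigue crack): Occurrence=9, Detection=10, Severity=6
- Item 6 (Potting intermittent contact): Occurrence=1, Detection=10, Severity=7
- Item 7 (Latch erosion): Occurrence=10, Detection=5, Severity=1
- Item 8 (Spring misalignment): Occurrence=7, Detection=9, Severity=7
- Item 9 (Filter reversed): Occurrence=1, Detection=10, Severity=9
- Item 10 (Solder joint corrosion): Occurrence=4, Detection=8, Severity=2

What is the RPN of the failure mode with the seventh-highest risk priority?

64

RPN = Severity × Occurrence × Detection:
  Item 2: 5 × 4 × 2 = 40
  Item 3: 7 × 3 × 10 = 210
  Item 4: 10 × 5 × 3 = 150
  Item 5: 6 × 9 × 10 = 540
  Item 6: 7 × 1 × 10 = 70
  Item 7: 1 × 10 × 5 = 50
  Item 8: 7 × 7 × 9 = 441
  Item 9: 9 × 1 × 10 = 90
  Item 10: 2 × 4 × 8 = 64
Sorted descending: 540, 441, 210, 150, 90, 70, 64, 50, 40.
The seventh-highest RPN is 64 (Item 10).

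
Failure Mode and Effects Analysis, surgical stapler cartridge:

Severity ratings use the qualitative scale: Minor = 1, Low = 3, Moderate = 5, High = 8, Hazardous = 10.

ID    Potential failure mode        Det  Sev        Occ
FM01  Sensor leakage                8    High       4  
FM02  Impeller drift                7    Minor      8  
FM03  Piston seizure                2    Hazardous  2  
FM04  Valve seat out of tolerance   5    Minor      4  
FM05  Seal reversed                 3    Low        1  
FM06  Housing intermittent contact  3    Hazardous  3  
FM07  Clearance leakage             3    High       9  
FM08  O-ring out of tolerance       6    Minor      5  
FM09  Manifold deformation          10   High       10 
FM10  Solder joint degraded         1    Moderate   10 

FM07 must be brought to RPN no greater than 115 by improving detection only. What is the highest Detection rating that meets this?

FM07: S=8, O=9, D=3 → current RPN = 216.
Fixed product = 72. Need 72 × D ≤ 115, so D ≤ 115/72 = 1.60.
Maximum integer Detection rating = 1 (gives RPN 72; D=2 would give 144 > 115).

1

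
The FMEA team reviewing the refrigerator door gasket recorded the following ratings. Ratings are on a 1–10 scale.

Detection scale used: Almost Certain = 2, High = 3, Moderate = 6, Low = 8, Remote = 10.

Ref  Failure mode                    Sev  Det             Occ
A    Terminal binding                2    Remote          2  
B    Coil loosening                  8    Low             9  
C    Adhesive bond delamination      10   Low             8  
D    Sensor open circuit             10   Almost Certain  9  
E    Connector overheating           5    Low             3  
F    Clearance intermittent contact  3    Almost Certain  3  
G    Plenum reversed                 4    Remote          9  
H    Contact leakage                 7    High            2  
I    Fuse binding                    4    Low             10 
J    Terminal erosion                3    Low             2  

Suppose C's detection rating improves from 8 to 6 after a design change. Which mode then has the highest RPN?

RPN = Severity × Occurrence × Detection:
  A: 2 × 2 × 10 = 40
  B: 8 × 9 × 8 = 576
  C: 10 × 8 × 8 = 640
  D: 10 × 9 × 2 = 180
  E: 5 × 3 × 8 = 120
  F: 3 × 3 × 2 = 18
  G: 4 × 9 × 10 = 360
  H: 7 × 2 × 3 = 42
  I: 4 × 10 × 8 = 320
  J: 3 × 2 × 8 = 48
After action: C → 10 × 8 × 6 = 480.
Revised RPNs: B=576, C=480, G=360, I=320, D=180, E=120, J=48, H=42, A=40, F=18.
Highest is now B (576).

B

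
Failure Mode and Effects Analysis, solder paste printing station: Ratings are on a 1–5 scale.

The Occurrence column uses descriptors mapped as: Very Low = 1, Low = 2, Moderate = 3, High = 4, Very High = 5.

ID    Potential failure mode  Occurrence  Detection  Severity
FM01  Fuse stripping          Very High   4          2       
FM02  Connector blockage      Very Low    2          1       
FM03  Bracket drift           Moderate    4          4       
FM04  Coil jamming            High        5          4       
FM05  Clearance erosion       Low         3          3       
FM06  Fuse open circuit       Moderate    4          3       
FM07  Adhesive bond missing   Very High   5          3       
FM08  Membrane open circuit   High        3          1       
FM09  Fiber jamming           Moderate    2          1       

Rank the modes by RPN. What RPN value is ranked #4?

RPN = Severity × Occurrence × Detection:
  FM01: 2 × 5 × 4 = 40
  FM02: 1 × 1 × 2 = 2
  FM03: 4 × 3 × 4 = 48
  FM04: 4 × 4 × 5 = 80
  FM05: 3 × 2 × 3 = 18
  FM06: 3 × 3 × 4 = 36
  FM07: 3 × 5 × 5 = 75
  FM08: 1 × 4 × 3 = 12
  FM09: 1 × 3 × 2 = 6
Sorted descending: 80, 75, 48, 40, 36, 18, 12, 6, 2.
The fourth-highest RPN is 40 (FM01).

40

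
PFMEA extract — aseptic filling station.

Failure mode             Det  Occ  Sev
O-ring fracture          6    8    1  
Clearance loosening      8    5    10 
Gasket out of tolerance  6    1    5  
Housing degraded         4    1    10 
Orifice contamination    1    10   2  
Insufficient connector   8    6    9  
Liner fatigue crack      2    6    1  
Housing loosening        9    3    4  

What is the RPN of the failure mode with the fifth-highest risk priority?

RPN = Severity × Occurrence × Detection:
  O-ring fracture: 1 × 8 × 6 = 48
  Clearance loosening: 10 × 5 × 8 = 400
  Gasket out of tolerance: 5 × 1 × 6 = 30
  Housing degraded: 10 × 1 × 4 = 40
  Orifice contamination: 2 × 10 × 1 = 20
  Insufficient connector: 9 × 6 × 8 = 432
  Liner fatigue crack: 1 × 6 × 2 = 12
  Housing loosening: 4 × 3 × 9 = 108
Sorted descending: 432, 400, 108, 48, 40, 30, 20, 12.
The fifth-highest RPN is 40 (Housing degraded).

40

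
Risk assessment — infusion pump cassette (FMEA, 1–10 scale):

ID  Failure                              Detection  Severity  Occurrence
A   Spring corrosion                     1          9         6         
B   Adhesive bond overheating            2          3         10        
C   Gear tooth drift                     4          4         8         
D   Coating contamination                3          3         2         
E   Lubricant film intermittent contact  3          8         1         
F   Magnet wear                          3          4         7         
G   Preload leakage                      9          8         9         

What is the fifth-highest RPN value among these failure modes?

RPN = Severity × Occurrence × Detection:
  A: 9 × 6 × 1 = 54
  B: 3 × 10 × 2 = 60
  C: 4 × 8 × 4 = 128
  D: 3 × 2 × 3 = 18
  E: 8 × 1 × 3 = 24
  F: 4 × 7 × 3 = 84
  G: 8 × 9 × 9 = 648
Sorted descending: 648, 128, 84, 60, 54, 24, 18.
The fifth-highest RPN is 54 (A).

54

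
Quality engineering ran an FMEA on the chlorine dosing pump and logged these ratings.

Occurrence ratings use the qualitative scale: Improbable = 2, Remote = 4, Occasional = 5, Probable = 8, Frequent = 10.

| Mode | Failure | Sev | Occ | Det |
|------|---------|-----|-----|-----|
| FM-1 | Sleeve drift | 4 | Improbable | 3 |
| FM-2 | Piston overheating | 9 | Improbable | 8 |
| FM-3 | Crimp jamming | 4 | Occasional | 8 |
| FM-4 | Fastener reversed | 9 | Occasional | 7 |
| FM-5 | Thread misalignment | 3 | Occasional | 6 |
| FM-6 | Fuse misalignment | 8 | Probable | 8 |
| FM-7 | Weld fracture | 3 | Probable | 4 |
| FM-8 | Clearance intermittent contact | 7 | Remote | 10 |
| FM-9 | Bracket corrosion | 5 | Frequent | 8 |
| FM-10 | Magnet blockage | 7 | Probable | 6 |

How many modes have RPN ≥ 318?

RPN = Severity × Occurrence × Detection:
  FM-1: 4 × 2 × 3 = 24
  FM-2: 9 × 2 × 8 = 144
  FM-3: 4 × 5 × 8 = 160
  FM-4: 9 × 5 × 7 = 315
  FM-5: 3 × 5 × 6 = 90
  FM-6: 8 × 8 × 8 = 512
  FM-7: 3 × 8 × 4 = 96
  FM-8: 7 × 4 × 10 = 280
  FM-9: 5 × 10 × 8 = 400
  FM-10: 7 × 8 × 6 = 336
Modes with RPN ≥ 318: FM-6 (512), FM-9 (400), FM-10 (336) → 3.

3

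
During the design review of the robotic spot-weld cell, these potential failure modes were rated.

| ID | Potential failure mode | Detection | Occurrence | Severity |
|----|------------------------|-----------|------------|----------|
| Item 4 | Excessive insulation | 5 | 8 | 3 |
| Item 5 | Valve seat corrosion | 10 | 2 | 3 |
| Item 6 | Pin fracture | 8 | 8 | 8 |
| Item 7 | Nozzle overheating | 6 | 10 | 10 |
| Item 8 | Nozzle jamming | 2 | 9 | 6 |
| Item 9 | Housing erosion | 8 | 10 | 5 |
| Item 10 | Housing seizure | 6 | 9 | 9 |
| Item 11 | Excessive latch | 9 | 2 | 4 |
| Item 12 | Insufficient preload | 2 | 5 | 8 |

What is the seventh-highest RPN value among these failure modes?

RPN = Severity × Occurrence × Detection:
  Item 4: 3 × 8 × 5 = 120
  Item 5: 3 × 2 × 10 = 60
  Item 6: 8 × 8 × 8 = 512
  Item 7: 10 × 10 × 6 = 600
  Item 8: 6 × 9 × 2 = 108
  Item 9: 5 × 10 × 8 = 400
  Item 10: 9 × 9 × 6 = 486
  Item 11: 4 × 2 × 9 = 72
  Item 12: 8 × 5 × 2 = 80
Sorted descending: 600, 512, 486, 400, 120, 108, 80, 72, 60.
The seventh-highest RPN is 80 (Item 12).

80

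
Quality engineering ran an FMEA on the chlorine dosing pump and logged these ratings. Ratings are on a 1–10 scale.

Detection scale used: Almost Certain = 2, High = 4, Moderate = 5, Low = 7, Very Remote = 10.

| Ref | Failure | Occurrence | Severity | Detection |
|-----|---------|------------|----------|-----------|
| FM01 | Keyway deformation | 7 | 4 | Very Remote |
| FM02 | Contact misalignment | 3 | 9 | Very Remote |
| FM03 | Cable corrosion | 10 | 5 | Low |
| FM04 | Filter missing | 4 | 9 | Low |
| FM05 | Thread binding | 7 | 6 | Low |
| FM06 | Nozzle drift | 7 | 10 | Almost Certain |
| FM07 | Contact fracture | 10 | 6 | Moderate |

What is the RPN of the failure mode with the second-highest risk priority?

300

RPN = Severity × Occurrence × Detection:
  FM01: 4 × 7 × 10 = 280
  FM02: 9 × 3 × 10 = 270
  FM03: 5 × 10 × 7 = 350
  FM04: 9 × 4 × 7 = 252
  FM05: 6 × 7 × 7 = 294
  FM06: 10 × 7 × 2 = 140
  FM07: 6 × 10 × 5 = 300
Sorted descending: 350, 300, 294, 280, 270, 252, 140.
The second-highest RPN is 300 (FM07).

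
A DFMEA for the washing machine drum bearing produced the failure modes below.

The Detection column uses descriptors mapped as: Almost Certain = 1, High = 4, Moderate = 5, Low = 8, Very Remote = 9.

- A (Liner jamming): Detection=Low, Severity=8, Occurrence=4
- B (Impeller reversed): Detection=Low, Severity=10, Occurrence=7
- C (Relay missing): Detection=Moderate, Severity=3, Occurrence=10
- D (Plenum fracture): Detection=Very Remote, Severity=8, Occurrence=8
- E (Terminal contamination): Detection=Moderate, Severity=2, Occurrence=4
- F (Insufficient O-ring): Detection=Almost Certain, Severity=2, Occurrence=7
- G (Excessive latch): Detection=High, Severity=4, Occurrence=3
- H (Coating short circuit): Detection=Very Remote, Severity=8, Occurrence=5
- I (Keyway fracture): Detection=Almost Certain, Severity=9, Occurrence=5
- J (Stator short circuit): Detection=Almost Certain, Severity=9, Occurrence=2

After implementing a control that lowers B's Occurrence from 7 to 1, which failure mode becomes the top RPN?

D

RPN = Severity × Occurrence × Detection:
  A: 8 × 4 × 8 = 256
  B: 10 × 7 × 8 = 560
  C: 3 × 10 × 5 = 150
  D: 8 × 8 × 9 = 576
  E: 2 × 4 × 5 = 40
  F: 2 × 7 × 1 = 14
  G: 4 × 3 × 4 = 48
  H: 8 × 5 × 9 = 360
  I: 9 × 5 × 1 = 45
  J: 9 × 2 × 1 = 18
After action: B → 10 × 1 × 8 = 80.
Revised RPNs: D=576, H=360, A=256, C=150, B=80, G=48, I=45, E=40, J=18, F=14.
Highest is now D (576).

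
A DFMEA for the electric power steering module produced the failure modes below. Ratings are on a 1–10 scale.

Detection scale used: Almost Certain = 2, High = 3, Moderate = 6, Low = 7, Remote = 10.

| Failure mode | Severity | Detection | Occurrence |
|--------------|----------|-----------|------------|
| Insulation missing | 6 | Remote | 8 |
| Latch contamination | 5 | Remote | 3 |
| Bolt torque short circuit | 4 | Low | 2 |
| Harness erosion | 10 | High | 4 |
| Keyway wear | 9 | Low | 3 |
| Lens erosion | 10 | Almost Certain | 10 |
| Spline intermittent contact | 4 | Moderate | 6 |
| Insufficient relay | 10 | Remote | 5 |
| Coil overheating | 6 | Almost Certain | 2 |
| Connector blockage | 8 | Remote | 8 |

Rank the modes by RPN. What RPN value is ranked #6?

150

RPN = Severity × Occurrence × Detection:
  Insulation missing: 6 × 8 × 10 = 480
  Latch contamination: 5 × 3 × 10 = 150
  Bolt torque short circuit: 4 × 2 × 7 = 56
  Harness erosion: 10 × 4 × 3 = 120
  Keyway wear: 9 × 3 × 7 = 189
  Lens erosion: 10 × 10 × 2 = 200
  Spline intermittent contact: 4 × 6 × 6 = 144
  Insufficient relay: 10 × 5 × 10 = 500
  Coil overheating: 6 × 2 × 2 = 24
  Connector blockage: 8 × 8 × 10 = 640
Sorted descending: 640, 500, 480, 200, 189, 150, 144, 120, 56, 24.
The sixth-highest RPN is 150 (Latch contamination).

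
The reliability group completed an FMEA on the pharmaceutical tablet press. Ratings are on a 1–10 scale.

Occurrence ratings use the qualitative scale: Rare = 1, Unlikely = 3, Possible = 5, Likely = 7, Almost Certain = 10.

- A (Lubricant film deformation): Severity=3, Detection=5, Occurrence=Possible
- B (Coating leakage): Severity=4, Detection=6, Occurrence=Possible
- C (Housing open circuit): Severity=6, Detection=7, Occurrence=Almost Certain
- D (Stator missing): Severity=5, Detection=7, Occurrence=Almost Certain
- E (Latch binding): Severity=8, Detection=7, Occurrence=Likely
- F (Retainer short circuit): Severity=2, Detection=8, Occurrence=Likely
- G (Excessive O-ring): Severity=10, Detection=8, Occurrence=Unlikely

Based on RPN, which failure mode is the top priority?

RPN = Severity × Occurrence × Detection:
  A: 3 × 5 × 5 = 75
  B: 4 × 5 × 6 = 120
  C: 6 × 10 × 7 = 420
  D: 5 × 10 × 7 = 350
  E: 8 × 7 × 7 = 392
  F: 2 × 7 × 8 = 112
  G: 10 × 3 × 8 = 240
Highest RPN is 420 → C.

C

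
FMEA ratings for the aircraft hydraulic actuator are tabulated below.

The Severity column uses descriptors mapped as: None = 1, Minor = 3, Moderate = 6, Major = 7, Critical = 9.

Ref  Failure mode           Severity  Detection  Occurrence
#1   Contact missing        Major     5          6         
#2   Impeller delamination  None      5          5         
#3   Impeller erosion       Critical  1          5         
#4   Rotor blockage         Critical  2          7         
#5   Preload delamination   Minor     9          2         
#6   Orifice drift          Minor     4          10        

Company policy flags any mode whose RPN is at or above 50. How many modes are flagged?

4

RPN = Severity × Occurrence × Detection:
  #1: 7 × 6 × 5 = 210
  #2: 1 × 5 × 5 = 25
  #3: 9 × 5 × 1 = 45
  #4: 9 × 7 × 2 = 126
  #5: 3 × 2 × 9 = 54
  #6: 3 × 10 × 4 = 120
Modes with RPN ≥ 50: #1 (210), #4 (126), #5 (54), #6 (120) → 4.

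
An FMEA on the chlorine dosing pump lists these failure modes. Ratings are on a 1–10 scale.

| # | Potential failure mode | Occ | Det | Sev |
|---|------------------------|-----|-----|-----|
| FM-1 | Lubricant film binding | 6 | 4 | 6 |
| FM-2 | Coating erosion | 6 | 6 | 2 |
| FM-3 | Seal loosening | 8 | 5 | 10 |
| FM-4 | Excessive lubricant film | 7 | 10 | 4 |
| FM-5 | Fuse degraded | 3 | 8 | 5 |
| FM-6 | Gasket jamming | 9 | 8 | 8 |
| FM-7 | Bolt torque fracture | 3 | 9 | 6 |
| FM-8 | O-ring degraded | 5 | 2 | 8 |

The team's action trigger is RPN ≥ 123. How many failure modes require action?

RPN = Severity × Occurrence × Detection:
  FM-1: 6 × 6 × 4 = 144
  FM-2: 2 × 6 × 6 = 72
  FM-3: 10 × 8 × 5 = 400
  FM-4: 4 × 7 × 10 = 280
  FM-5: 5 × 3 × 8 = 120
  FM-6: 8 × 9 × 8 = 576
  FM-7: 6 × 3 × 9 = 162
  FM-8: 8 × 5 × 2 = 80
Modes with RPN ≥ 123: FM-1 (144), FM-3 (400), FM-4 (280), FM-6 (576), FM-7 (162) → 5.

5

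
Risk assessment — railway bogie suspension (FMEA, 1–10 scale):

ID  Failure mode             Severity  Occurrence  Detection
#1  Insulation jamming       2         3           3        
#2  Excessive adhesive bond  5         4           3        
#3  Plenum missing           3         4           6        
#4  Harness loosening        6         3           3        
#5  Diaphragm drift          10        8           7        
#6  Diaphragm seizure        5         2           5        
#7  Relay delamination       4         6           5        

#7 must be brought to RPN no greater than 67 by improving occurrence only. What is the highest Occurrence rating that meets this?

3

#7: S=4, O=6, D=5 → current RPN = 120.
Fixed product = 20. Need 20 × O ≤ 67, so O ≤ 67/20 = 3.35.
Maximum integer Occurrence rating = 3 (gives RPN 60; O=4 would give 80 > 67).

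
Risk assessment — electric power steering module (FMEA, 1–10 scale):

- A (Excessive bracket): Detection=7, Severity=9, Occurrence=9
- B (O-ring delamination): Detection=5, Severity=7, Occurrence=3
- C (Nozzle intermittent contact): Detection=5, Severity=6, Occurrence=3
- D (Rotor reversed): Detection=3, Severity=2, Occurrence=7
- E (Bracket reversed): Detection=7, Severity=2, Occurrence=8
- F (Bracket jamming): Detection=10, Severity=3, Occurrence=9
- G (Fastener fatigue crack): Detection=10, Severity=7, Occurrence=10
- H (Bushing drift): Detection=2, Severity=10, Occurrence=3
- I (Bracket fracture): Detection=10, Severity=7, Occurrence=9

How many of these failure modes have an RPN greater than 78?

RPN = Severity × Occurrence × Detection:
  A: 9 × 9 × 7 = 567
  B: 7 × 3 × 5 = 105
  C: 6 × 3 × 5 = 90
  D: 2 × 7 × 3 = 42
  E: 2 × 8 × 7 = 112
  F: 3 × 9 × 10 = 270
  G: 7 × 10 × 10 = 700
  H: 10 × 3 × 2 = 60
  I: 7 × 9 × 10 = 630
Modes with RPN > 78: A (567), B (105), C (90), E (112), F (270), G (700), I (630) → 7.

7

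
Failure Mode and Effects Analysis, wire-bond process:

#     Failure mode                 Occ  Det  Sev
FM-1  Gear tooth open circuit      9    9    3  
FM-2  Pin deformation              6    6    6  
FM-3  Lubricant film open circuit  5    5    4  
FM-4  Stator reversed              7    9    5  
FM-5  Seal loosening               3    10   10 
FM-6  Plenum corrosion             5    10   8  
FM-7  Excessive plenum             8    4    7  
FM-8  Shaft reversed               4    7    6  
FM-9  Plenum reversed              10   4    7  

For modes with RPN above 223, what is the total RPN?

RPN = Severity × Occurrence × Detection:
  FM-1: 3 × 9 × 9 = 243
  FM-2: 6 × 6 × 6 = 216
  FM-3: 4 × 5 × 5 = 100
  FM-4: 5 × 7 × 9 = 315
  FM-5: 10 × 3 × 10 = 300
  FM-6: 8 × 5 × 10 = 400
  FM-7: 7 × 8 × 4 = 224
  FM-8: 6 × 4 × 7 = 168
  FM-9: 7 × 10 × 4 = 280
RPN > 223: FM-1 (243), FM-4 (315), FM-5 (300), FM-6 (400), FM-7 (224), FM-9 (280).
Sum: 243 + 315 + 300 + 400 + 224 + 280 = 1762.

1762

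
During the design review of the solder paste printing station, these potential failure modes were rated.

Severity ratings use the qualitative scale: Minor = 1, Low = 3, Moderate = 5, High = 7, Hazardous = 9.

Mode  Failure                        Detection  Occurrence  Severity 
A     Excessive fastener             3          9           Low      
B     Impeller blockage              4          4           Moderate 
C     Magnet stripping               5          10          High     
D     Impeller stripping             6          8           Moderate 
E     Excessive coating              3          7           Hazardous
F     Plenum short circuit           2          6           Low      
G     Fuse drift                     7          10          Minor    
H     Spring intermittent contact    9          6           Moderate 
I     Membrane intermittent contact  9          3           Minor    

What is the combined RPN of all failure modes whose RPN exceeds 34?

1316

RPN = Severity × Occurrence × Detection:
  A: 3 × 9 × 3 = 81
  B: 5 × 4 × 4 = 80
  C: 7 × 10 × 5 = 350
  D: 5 × 8 × 6 = 240
  E: 9 × 7 × 3 = 189
  F: 3 × 6 × 2 = 36
  G: 1 × 10 × 7 = 70
  H: 5 × 6 × 9 = 270
  I: 1 × 3 × 9 = 27
RPN > 34: A (81), B (80), C (350), D (240), E (189), F (36), G (70), H (270).
Sum: 81 + 80 + 350 + 240 + 189 + 36 + 70 + 270 = 1316.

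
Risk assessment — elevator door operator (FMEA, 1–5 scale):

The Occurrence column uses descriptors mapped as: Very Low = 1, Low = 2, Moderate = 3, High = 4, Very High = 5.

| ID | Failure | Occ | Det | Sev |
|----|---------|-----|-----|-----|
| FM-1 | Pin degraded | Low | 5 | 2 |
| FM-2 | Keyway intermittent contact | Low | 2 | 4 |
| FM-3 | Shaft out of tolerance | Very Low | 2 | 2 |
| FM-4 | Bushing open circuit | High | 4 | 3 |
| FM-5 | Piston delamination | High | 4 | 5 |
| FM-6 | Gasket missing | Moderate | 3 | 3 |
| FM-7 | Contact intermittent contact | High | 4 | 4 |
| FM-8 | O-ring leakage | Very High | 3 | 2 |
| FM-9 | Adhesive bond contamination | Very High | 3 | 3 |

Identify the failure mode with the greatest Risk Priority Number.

FM-5

RPN = Severity × Occurrence × Detection:
  FM-1: 2 × 2 × 5 = 20
  FM-2: 4 × 2 × 2 = 16
  FM-3: 2 × 1 × 2 = 4
  FM-4: 3 × 4 × 4 = 48
  FM-5: 5 × 4 × 4 = 80
  FM-6: 3 × 3 × 3 = 27
  FM-7: 4 × 4 × 4 = 64
  FM-8: 2 × 5 × 3 = 30
  FM-9: 3 × 5 × 3 = 45
Highest RPN is 80 → FM-5.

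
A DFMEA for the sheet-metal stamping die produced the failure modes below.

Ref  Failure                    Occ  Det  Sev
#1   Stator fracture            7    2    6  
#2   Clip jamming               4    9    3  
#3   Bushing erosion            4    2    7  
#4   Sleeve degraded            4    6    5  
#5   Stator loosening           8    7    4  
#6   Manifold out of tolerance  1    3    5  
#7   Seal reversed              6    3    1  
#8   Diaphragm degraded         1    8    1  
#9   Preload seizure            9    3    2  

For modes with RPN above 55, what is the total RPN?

RPN = Severity × Occurrence × Detection:
  #1: 6 × 7 × 2 = 84
  #2: 3 × 4 × 9 = 108
  #3: 7 × 4 × 2 = 56
  #4: 5 × 4 × 6 = 120
  #5: 4 × 8 × 7 = 224
  #6: 5 × 1 × 3 = 15
  #7: 1 × 6 × 3 = 18
  #8: 1 × 1 × 8 = 8
  #9: 2 × 9 × 3 = 54
RPN > 55: #1 (84), #2 (108), #3 (56), #4 (120), #5 (224).
Sum: 84 + 108 + 56 + 120 + 224 = 592.

592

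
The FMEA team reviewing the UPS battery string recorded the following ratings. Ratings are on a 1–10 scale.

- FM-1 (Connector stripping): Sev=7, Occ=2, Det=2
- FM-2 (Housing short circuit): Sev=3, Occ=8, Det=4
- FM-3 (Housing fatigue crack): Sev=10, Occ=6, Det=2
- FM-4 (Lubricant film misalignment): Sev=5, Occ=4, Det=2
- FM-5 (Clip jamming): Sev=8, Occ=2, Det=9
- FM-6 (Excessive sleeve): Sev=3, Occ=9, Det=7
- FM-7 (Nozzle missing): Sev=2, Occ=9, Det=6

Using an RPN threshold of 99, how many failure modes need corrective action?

RPN = Severity × Occurrence × Detection:
  FM-1: 7 × 2 × 2 = 28
  FM-2: 3 × 8 × 4 = 96
  FM-3: 10 × 6 × 2 = 120
  FM-4: 5 × 4 × 2 = 40
  FM-5: 8 × 2 × 9 = 144
  FM-6: 3 × 9 × 7 = 189
  FM-7: 2 × 9 × 6 = 108
Modes with RPN ≥ 99: FM-3 (120), FM-5 (144), FM-6 (189), FM-7 (108) → 4.

4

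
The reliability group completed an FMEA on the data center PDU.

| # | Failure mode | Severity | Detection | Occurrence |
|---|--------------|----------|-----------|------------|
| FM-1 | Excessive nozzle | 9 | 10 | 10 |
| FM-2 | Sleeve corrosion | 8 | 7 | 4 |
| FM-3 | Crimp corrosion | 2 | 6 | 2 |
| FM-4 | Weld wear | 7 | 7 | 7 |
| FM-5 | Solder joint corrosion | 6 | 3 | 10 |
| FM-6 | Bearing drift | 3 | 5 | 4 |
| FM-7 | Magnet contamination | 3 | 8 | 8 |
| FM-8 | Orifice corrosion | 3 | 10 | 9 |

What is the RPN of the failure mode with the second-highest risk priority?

343

RPN = Severity × Occurrence × Detection:
  FM-1: 9 × 10 × 10 = 900
  FM-2: 8 × 4 × 7 = 224
  FM-3: 2 × 2 × 6 = 24
  FM-4: 7 × 7 × 7 = 343
  FM-5: 6 × 10 × 3 = 180
  FM-6: 3 × 4 × 5 = 60
  FM-7: 3 × 8 × 8 = 192
  FM-8: 3 × 9 × 10 = 270
Sorted descending: 900, 343, 270, 224, 192, 180, 60, 24.
The second-highest RPN is 343 (FM-4).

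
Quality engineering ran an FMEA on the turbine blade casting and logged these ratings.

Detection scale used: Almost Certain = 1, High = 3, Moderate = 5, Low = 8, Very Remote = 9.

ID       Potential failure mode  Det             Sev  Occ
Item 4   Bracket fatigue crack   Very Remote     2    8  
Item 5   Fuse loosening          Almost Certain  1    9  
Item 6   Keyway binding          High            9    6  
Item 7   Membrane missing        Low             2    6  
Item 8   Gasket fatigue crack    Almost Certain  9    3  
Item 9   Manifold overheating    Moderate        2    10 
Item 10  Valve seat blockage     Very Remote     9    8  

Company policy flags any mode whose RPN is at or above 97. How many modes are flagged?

4

RPN = Severity × Occurrence × Detection:
  Item 4: 2 × 8 × 9 = 144
  Item 5: 1 × 9 × 1 = 9
  Item 6: 9 × 6 × 3 = 162
  Item 7: 2 × 6 × 8 = 96
  Item 8: 9 × 3 × 1 = 27
  Item 9: 2 × 10 × 5 = 100
  Item 10: 9 × 8 × 9 = 648
Modes with RPN ≥ 97: Item 4 (144), Item 6 (162), Item 9 (100), Item 10 (648) → 4.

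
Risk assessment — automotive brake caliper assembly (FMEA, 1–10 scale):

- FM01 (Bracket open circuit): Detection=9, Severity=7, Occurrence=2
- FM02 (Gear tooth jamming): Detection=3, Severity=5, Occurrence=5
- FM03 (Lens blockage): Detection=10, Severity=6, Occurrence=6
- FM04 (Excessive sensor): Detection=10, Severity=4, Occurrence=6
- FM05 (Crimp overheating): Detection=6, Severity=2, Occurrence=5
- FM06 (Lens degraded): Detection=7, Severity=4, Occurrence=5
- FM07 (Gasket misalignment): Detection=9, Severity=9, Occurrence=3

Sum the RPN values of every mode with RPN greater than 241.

603

RPN = Severity × Occurrence × Detection:
  FM01: 7 × 2 × 9 = 126
  FM02: 5 × 5 × 3 = 75
  FM03: 6 × 6 × 10 = 360
  FM04: 4 × 6 × 10 = 240
  FM05: 2 × 5 × 6 = 60
  FM06: 4 × 5 × 7 = 140
  FM07: 9 × 3 × 9 = 243
RPN > 241: FM03 (360), FM07 (243).
Sum: 360 + 243 = 603.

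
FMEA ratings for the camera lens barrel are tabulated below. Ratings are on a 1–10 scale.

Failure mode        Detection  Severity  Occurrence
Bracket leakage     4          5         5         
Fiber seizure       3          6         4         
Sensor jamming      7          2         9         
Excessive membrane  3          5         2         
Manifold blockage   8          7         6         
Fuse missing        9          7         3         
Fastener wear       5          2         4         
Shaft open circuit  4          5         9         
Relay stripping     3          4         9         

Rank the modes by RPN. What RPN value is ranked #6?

RPN = Severity × Occurrence × Detection:
  Bracket leakage: 5 × 5 × 4 = 100
  Fiber seizure: 6 × 4 × 3 = 72
  Sensor jamming: 2 × 9 × 7 = 126
  Excessive membrane: 5 × 2 × 3 = 30
  Manifold blockage: 7 × 6 × 8 = 336
  Fuse missing: 7 × 3 × 9 = 189
  Fastener wear: 2 × 4 × 5 = 40
  Shaft open circuit: 5 × 9 × 4 = 180
  Relay stripping: 4 × 9 × 3 = 108
Sorted descending: 336, 189, 180, 126, 108, 100, 72, 40, 30.
The sixth-highest RPN is 100 (Bracket leakage).

100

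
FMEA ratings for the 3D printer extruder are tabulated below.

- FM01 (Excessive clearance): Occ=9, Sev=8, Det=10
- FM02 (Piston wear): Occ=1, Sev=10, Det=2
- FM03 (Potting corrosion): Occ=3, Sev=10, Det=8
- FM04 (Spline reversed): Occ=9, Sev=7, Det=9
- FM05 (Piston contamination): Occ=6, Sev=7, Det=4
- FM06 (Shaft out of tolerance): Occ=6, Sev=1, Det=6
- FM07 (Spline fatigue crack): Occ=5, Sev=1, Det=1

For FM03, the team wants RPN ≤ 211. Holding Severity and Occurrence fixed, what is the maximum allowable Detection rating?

FM03: S=10, O=3, D=8 → current RPN = 240.
Fixed product = 30. Need 30 × D ≤ 211, so D ≤ 211/30 = 7.03.
Maximum integer Detection rating = 7 (gives RPN 210; D=8 would give 240 > 211).

7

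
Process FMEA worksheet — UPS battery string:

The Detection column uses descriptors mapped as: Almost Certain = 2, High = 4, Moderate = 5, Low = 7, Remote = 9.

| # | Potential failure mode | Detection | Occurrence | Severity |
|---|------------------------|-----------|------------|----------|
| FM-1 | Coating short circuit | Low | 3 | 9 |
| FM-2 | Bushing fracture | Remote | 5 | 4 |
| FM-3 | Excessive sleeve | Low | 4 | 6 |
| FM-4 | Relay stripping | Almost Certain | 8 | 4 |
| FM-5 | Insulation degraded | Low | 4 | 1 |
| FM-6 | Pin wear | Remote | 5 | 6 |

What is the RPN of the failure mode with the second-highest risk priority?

RPN = Severity × Occurrence × Detection:
  FM-1: 9 × 3 × 7 = 189
  FM-2: 4 × 5 × 9 = 180
  FM-3: 6 × 4 × 7 = 168
  FM-4: 4 × 8 × 2 = 64
  FM-5: 1 × 4 × 7 = 28
  FM-6: 6 × 5 × 9 = 270
Sorted descending: 270, 189, 180, 168, 64, 28.
The second-highest RPN is 189 (FM-1).

189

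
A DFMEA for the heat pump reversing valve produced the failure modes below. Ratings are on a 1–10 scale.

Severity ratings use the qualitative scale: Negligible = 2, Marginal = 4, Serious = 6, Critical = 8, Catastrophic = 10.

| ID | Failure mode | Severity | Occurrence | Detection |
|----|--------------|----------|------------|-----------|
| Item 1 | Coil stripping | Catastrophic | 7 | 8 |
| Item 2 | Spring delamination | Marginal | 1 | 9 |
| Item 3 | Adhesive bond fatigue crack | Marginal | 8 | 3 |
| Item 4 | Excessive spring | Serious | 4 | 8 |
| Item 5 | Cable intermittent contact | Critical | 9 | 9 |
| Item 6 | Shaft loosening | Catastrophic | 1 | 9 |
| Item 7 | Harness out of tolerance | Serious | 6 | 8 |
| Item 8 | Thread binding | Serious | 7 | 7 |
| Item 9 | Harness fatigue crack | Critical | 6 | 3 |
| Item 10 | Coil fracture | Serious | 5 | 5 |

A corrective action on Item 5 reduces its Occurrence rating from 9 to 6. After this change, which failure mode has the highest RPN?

RPN = Severity × Occurrence × Detection:
  Item 1: 10 × 7 × 8 = 560
  Item 2: 4 × 1 × 9 = 36
  Item 3: 4 × 8 × 3 = 96
  Item 4: 6 × 4 × 8 = 192
  Item 5: 8 × 9 × 9 = 648
  Item 6: 10 × 1 × 9 = 90
  Item 7: 6 × 6 × 8 = 288
  Item 8: 6 × 7 × 7 = 294
  Item 9: 8 × 6 × 3 = 144
  Item 10: 6 × 5 × 5 = 150
After action: Item 5 → 8 × 6 × 9 = 432.
Revised RPNs: Item 1=560, Item 5=432, Item 8=294, Item 7=288, Item 4=192, Item 10=150, Item 9=144, Item 3=96, Item 6=90, Item 2=36.
Highest is now Item 1 (560).

Item 1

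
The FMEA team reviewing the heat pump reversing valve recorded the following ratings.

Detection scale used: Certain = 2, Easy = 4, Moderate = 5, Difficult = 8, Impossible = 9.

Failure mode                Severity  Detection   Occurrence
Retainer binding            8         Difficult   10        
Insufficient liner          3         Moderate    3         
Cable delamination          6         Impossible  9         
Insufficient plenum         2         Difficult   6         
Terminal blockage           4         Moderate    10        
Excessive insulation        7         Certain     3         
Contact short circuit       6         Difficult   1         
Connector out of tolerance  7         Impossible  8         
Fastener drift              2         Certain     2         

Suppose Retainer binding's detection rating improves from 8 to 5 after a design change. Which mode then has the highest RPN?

Connector out of tolerance

RPN = Severity × Occurrence × Detection:
  Retainer binding: 8 × 10 × 8 = 640
  Insufficient liner: 3 × 3 × 5 = 45
  Cable delamination: 6 × 9 × 9 = 486
  Insufficient plenum: 2 × 6 × 8 = 96
  Terminal blockage: 4 × 10 × 5 = 200
  Excessive insulation: 7 × 3 × 2 = 42
  Contact short circuit: 6 × 1 × 8 = 48
  Connector out of tolerance: 7 × 8 × 9 = 504
  Fastener drift: 2 × 2 × 2 = 8
After action: Retainer binding → 8 × 10 × 5 = 400.
Revised RPNs: Connector out of tolerance=504, Cable delamination=486, Retainer binding=400, Terminal blockage=200, Insufficient plenum=96, Contact short circuit=48, Insufficient liner=45, Excessive insulation=42, Fastener drift=8.
Highest is now Connector out of tolerance (504).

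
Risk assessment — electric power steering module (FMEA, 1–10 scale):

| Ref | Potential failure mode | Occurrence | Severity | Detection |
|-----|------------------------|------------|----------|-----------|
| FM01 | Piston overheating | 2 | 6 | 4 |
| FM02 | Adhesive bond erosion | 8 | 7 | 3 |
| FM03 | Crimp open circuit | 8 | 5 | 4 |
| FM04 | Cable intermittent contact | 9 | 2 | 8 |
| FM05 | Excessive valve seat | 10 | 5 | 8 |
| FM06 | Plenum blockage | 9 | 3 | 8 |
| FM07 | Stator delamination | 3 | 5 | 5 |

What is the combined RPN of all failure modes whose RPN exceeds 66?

RPN = Severity × Occurrence × Detection:
  FM01: 6 × 2 × 4 = 48
  FM02: 7 × 8 × 3 = 168
  FM03: 5 × 8 × 4 = 160
  FM04: 2 × 9 × 8 = 144
  FM05: 5 × 10 × 8 = 400
  FM06: 3 × 9 × 8 = 216
  FM07: 5 × 3 × 5 = 75
RPN > 66: FM02 (168), FM03 (160), FM04 (144), FM05 (400), FM06 (216), FM07 (75).
Sum: 168 + 160 + 144 + 400 + 216 + 75 = 1163.

1163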